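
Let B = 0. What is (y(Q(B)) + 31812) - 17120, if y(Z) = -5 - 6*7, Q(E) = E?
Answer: 14645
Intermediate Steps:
y(Z) = -47 (y(Z) = -5 - 42 = -47)
(y(Q(B)) + 31812) - 17120 = (-47 + 31812) - 17120 = 31765 - 17120 = 14645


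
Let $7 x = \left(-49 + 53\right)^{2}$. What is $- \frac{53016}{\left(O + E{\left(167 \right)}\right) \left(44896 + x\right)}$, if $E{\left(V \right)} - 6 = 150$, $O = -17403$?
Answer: $\frac{15463}{225855214} \approx 6.8464 \cdot 10^{-5}$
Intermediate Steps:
$E{\left(V \right)} = 156$ ($E{\left(V \right)} = 6 + 150 = 156$)
$x = \frac{16}{7}$ ($x = \frac{\left(-49 + 53\right)^{2}}{7} = \frac{4^{2}}{7} = \frac{1}{7} \cdot 16 = \frac{16}{7} \approx 2.2857$)
$- \frac{53016}{\left(O + E{\left(167 \right)}\right) \left(44896 + x\right)} = - \frac{53016}{\left(-17403 + 156\right) \left(44896 + \frac{16}{7}\right)} = - \frac{53016}{\left(-17247\right) \frac{314288}{7}} = - \frac{53016}{- \frac{5420525136}{7}} = \left(-53016\right) \left(- \frac{7}{5420525136}\right) = \frac{15463}{225855214}$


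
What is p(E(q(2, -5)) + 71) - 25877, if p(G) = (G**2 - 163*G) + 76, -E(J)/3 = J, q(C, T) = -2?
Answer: -32423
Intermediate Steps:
E(J) = -3*J
p(G) = 76 + G**2 - 163*G
p(E(q(2, -5)) + 71) - 25877 = (76 + (-3*(-2) + 71)**2 - 163*(-3*(-2) + 71)) - 25877 = (76 + (6 + 71)**2 - 163*(6 + 71)) - 25877 = (76 + 77**2 - 163*77) - 25877 = (76 + 5929 - 12551) - 25877 = -6546 - 25877 = -32423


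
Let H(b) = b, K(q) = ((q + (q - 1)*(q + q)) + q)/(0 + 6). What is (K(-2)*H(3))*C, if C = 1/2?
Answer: 2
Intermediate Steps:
C = ½ ≈ 0.50000
K(q) = q/3 + q*(-1 + q)/3 (K(q) = ((q + (-1 + q)*(2*q)) + q)/6 = ((q + 2*q*(-1 + q)) + q)*(⅙) = (2*q + 2*q*(-1 + q))*(⅙) = q/3 + q*(-1 + q)/3)
(K(-2)*H(3))*C = (((⅓)*(-2)²)*3)*(½) = (((⅓)*4)*3)*(½) = ((4/3)*3)*(½) = 4*(½) = 2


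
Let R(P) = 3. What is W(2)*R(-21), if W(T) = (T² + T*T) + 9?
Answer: 51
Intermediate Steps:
W(T) = 9 + 2*T² (W(T) = (T² + T²) + 9 = 2*T² + 9 = 9 + 2*T²)
W(2)*R(-21) = (9 + 2*2²)*3 = (9 + 2*4)*3 = (9 + 8)*3 = 17*3 = 51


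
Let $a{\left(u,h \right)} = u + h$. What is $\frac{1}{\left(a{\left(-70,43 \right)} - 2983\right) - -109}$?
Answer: $- \frac{1}{2901} \approx -0.00034471$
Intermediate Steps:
$a{\left(u,h \right)} = h + u$
$\frac{1}{\left(a{\left(-70,43 \right)} - 2983\right) - -109} = \frac{1}{\left(\left(43 - 70\right) - 2983\right) - -109} = \frac{1}{\left(-27 - 2983\right) + 109} = \frac{1}{-3010 + 109} = \frac{1}{-2901} = - \frac{1}{2901}$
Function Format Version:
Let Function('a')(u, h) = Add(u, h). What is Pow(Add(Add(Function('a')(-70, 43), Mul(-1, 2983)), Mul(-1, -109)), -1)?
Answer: Rational(-1, 2901) ≈ -0.00034471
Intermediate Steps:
Function('a')(u, h) = Add(h, u)
Pow(Add(Add(Function('a')(-70, 43), Mul(-1, 2983)), Mul(-1, -109)), -1) = Pow(Add(Add(Add(43, -70), Mul(-1, 2983)), Mul(-1, -109)), -1) = Pow(Add(Add(-27, -2983), 109), -1) = Pow(Add(-3010, 109), -1) = Pow(-2901, -1) = Rational(-1, 2901)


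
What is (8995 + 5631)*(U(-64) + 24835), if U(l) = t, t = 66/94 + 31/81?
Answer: 1382902560350/3807 ≈ 3.6325e+8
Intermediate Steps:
t = 4130/3807 (t = 66*(1/94) + 31*(1/81) = 33/47 + 31/81 = 4130/3807 ≈ 1.0848)
U(l) = 4130/3807
(8995 + 5631)*(U(-64) + 24835) = (8995 + 5631)*(4130/3807 + 24835) = 14626*(94550975/3807) = 1382902560350/3807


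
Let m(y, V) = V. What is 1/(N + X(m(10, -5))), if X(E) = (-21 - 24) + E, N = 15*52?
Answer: 1/730 ≈ 0.0013699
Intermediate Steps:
N = 780
X(E) = -45 + E
1/(N + X(m(10, -5))) = 1/(780 + (-45 - 5)) = 1/(780 - 50) = 1/730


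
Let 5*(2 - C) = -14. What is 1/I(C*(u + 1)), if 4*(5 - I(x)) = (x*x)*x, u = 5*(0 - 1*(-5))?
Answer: -125/60742031 ≈ -2.0579e-6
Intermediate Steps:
C = 24/5 (C = 2 - 1/5*(-14) = 2 + 14/5 = 24/5 ≈ 4.8000)
u = 25 (u = 5*(0 + 5) = 5*5 = 25)
I(x) = 5 - x**3/4 (I(x) = 5 - x*x*x/4 = 5 - x**2*x/4 = 5 - x**3/4)
1/I(C*(u + 1)) = 1/(5 - 13824*(25 + 1)**3/125/4) = 1/(5 - ((24/5)*26)**3/4) = 1/(5 - (624/5)**3/4) = 1/(5 - 1/4*242970624/125) = 1/(5 - 60742656/125) = 1/(-60742031/125) = -125/60742031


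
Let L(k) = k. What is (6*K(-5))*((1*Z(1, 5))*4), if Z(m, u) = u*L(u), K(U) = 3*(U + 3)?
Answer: -3600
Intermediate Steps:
K(U) = 9 + 3*U (K(U) = 3*(3 + U) = 9 + 3*U)
Z(m, u) = u² (Z(m, u) = u*u = u²)
(6*K(-5))*((1*Z(1, 5))*4) = (6*(9 + 3*(-5)))*((1*5²)*4) = (6*(9 - 15))*((1*25)*4) = (6*(-6))*(25*4) = -36*100 = -3600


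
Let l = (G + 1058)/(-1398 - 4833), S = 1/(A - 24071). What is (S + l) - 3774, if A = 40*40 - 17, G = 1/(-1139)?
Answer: -200785567790495/53199929064 ≈ -3774.2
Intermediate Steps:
G = -1/1139 ≈ -0.00087796
A = 1583 (A = 1600 - 17 = 1583)
S = -1/22488 (S = 1/(1583 - 24071) = 1/(-22488) = -1/22488 ≈ -4.4468e-5)
l = -401687/2365703 (l = (-1/1139 + 1058)/(-1398 - 4833) = (1205061/1139)/(-6231) = (1205061/1139)*(-1/6231) = -401687/2365703 ≈ -0.16980)
(S + l) - 3774 = (-1/22488 - 401687/2365703) - 3774 = -9035502959/53199929064 - 3774 = -200785567790495/53199929064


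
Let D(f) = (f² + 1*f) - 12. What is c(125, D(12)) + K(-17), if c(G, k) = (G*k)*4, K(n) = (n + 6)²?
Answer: 72121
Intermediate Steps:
K(n) = (6 + n)²
D(f) = -12 + f + f² (D(f) = (f² + f) - 12 = (f + f²) - 12 = -12 + f + f²)
c(G, k) = 4*G*k
c(125, D(12)) + K(-17) = 4*125*(-12 + 12 + 12²) + (6 - 17)² = 4*125*(-12 + 12 + 144) + (-11)² = 4*125*144 + 121 = 72000 + 121 = 72121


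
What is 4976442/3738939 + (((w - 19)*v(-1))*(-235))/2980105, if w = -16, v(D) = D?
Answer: 986637794209/742828720573 ≈ 1.3282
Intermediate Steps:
4976442/3738939 + (((w - 19)*v(-1))*(-235))/2980105 = 4976442/3738939 + (((-16 - 19)*(-1))*(-235))/2980105 = 4976442*(1/3738939) + (-35*(-1)*(-235))*(1/2980105) = 1658814/1246313 + (35*(-235))*(1/2980105) = 1658814/1246313 - 8225*1/2980105 = 1658814/1246313 - 1645/596021 = 986637794209/742828720573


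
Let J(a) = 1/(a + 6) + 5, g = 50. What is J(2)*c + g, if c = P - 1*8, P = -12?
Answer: -105/2 ≈ -52.500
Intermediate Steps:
J(a) = 5 + 1/(6 + a) (J(a) = 1/(6 + a) + 5 = 5 + 1/(6 + a))
c = -20 (c = -12 - 1*8 = -12 - 8 = -20)
J(2)*c + g = ((31 + 5*2)/(6 + 2))*(-20) + 50 = ((31 + 10)/8)*(-20) + 50 = ((⅛)*41)*(-20) + 50 = (41/8)*(-20) + 50 = -205/2 + 50 = -105/2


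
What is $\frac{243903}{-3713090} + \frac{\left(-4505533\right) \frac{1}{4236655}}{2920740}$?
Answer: $- \frac{301811336000703107}{4594639843690632300} \approx -0.065688$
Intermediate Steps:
$\frac{243903}{-3713090} + \frac{\left(-4505533\right) \frac{1}{4236655}}{2920740} = 243903 \left(- \frac{1}{3713090}\right) + \left(-4505533\right) \frac{1}{4236655} \cdot \frac{1}{2920740} = - \frac{243903}{3713090} - \frac{4505533}{12374167724700} = - \frac{301811336000703107}{4594639843690632300}$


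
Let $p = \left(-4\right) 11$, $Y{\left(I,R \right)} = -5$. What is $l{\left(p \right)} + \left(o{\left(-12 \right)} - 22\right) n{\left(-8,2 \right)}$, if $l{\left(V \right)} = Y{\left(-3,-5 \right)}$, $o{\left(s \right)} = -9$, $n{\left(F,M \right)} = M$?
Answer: $-67$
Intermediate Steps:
$p = -44$
$l{\left(V \right)} = -5$
$l{\left(p \right)} + \left(o{\left(-12 \right)} - 22\right) n{\left(-8,2 \right)} = -5 + \left(-9 - 22\right) 2 = -5 - 62 = -67$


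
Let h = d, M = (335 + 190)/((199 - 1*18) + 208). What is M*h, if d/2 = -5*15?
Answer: -78750/389 ≈ -202.44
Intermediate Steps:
d = -150 (d = 2*(-5*15) = 2*(-75) = -150)
M = 525/389 (M = 525/((199 - 18) + 208) = 525/(181 + 208) = 525/389 ≈ 1.3496)
h = -150
M*h = (525/389)*(-150) = -78750/389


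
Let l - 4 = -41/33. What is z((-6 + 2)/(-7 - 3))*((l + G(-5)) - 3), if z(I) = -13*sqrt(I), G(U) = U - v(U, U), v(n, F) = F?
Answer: 104*sqrt(10)/165 ≈ 1.9932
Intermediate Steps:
G(U) = 0 (G(U) = U - U = 0)
l = 91/33 (l = 4 - 41/33 = 91/33 ≈ 2.7576)
z((-6 + 2)/(-7 - 3))*((l + G(-5)) - 3) = (-13*2*sqrt(-1/(-7 - 3)))*((91/33 + 0) - 3) = (-13*2*sqrt(-1/(-10)))*(91/33 - 3) = -13*sqrt(10)/5*(-8/33) = 104*sqrt(10)/165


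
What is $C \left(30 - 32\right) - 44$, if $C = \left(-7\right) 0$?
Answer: $-44$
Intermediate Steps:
$C = 0$
$C \left(30 - 32\right) - 44 = 0 \left(30 - 32\right) - 44 = 0 \left(-2\right) - 44 = 0 - 44 = -44$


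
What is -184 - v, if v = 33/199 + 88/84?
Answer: -774007/4179 ≈ -185.21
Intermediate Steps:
v = 5071/4179 (v = 33*(1/199) + 88*(1/84) = 33/199 + 22/21 = 5071/4179 ≈ 1.2134)
-184 - v = -184 - 1*5071/4179 = -184 - 5071/4179 = -774007/4179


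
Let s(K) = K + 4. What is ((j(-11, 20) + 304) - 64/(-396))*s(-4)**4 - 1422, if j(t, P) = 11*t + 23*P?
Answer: -1422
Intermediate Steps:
s(K) = 4 + K
((j(-11, 20) + 304) - 64/(-396))*s(-4)**4 - 1422 = (((11*(-11) + 23*20) + 304) - 64/(-396))*(4 - 4)**4 - 1422 = (((-121 + 460) + 304) - 64*(-1/396))*0**4 - 1422 = ((339 + 304) + 16/99)*0 - 1422 = (643 + 16/99)*0 - 1422 = (63673/99)*0 - 1422 = 0 - 1422 = -1422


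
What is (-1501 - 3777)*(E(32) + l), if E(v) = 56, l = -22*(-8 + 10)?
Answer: -63336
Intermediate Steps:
l = -44 (l = -22*2 = -44)
(-1501 - 3777)*(E(32) + l) = (-1501 - 3777)*(56 - 44) = -5278*12 = -63336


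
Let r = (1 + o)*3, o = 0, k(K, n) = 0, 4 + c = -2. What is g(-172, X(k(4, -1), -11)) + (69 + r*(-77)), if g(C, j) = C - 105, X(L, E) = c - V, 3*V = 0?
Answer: -439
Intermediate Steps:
c = -6 (c = -4 - 2 = -6)
V = 0 (V = (1/3)*0 = 0)
r = 3 (r = (1 + 0)*3 = 1*3 = 3)
X(L, E) = -6 (X(L, E) = -6 - 1*0 = -6 + 0 = -6)
g(C, j) = -105 + C
g(-172, X(k(4, -1), -11)) + (69 + r*(-77)) = (-105 - 172) + (69 + 3*(-77)) = -277 + (69 - 231) = -277 - 162 = -439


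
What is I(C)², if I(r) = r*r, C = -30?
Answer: 810000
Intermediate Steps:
I(r) = r²
I(C)² = ((-30)²)² = 900² = 810000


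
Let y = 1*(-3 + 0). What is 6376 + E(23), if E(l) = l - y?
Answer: 6402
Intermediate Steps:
y = -3 (y = 1*(-3) = -3)
E(l) = 3 + l (E(l) = l - 1*(-3) = l + 3 = 3 + l)
6376 + E(23) = 6376 + (3 + 23) = 6376 + 26 = 6402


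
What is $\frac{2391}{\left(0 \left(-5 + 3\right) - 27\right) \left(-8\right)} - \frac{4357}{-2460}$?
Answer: $\frac{189527}{14760} \approx 12.841$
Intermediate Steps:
$\frac{2391}{\left(0 \left(-5 + 3\right) - 27\right) \left(-8\right)} - \frac{4357}{-2460} = \frac{2391}{\left(0 \left(-2\right) - 27\right) \left(-8\right)} - - \frac{4357}{2460} = \frac{2391}{\left(0 - 27\right) \left(-8\right)} + \frac{4357}{2460} = \frac{2391}{\left(-27\right) \left(-8\right)} + \frac{4357}{2460} = \frac{2391}{216} + \frac{4357}{2460} = 2391 \cdot \frac{1}{216} + \frac{4357}{2460} = \frac{797}{72} + \frac{4357}{2460} = \frac{189527}{14760}$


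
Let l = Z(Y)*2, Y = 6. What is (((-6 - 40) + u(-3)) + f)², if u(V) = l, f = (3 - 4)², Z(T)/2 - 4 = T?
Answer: 25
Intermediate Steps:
Z(T) = 8 + 2*T
f = 1 (f = (-1)² = 1)
l = 40 (l = (8 + 2*6)*2 = (8 + 12)*2 = 20*2 = 40)
u(V) = 40
(((-6 - 40) + u(-3)) + f)² = (((-6 - 40) + 40) + 1)² = ((-46 + 40) + 1)² = (-6 + 1)² = (-5)² = 25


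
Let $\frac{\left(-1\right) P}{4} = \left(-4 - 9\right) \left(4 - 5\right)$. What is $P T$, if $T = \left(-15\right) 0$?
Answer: $0$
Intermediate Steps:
$T = 0$
$P = -52$ ($P = - 4 \left(-4 - 9\right) \left(4 - 5\right) = - 4 \left(\left(-13\right) \left(-1\right)\right) = \left(-4\right) 13 = -52$)
$P T = \left(-52\right) 0 = 0$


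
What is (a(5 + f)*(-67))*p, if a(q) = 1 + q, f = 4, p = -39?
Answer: 26130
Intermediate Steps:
(a(5 + f)*(-67))*p = ((1 + (5 + 4))*(-67))*(-39) = ((1 + 9)*(-67))*(-39) = (10*(-67))*(-39) = -670*(-39) = 26130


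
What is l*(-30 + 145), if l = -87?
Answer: -10005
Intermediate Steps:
l*(-30 + 145) = -87*(-30 + 145) = -87*115 = -10005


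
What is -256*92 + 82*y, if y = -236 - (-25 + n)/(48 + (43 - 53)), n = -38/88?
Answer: -35821865/836 ≈ -42849.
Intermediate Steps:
n = -19/44 (n = -38*1/88 = -19/44 ≈ -0.43182)
y = -393473/1672 (y = -236 - (-25 - 19/44)/(48 + (43 - 53)) = -236 - (-1119)/(44*(48 - 10)) = -236 - (-1119)/(44*38) = -236 - 1*(-1119/1672) = -236 + 1119/1672 = -393473/1672 ≈ -235.33)
-256*92 + 82*y = -256*92 + 82*(-393473/1672) = -23552 - 16132393/836 = -35821865/836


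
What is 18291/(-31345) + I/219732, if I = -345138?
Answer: -2472911437/1147916590 ≈ -2.1543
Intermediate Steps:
18291/(-31345) + I/219732 = 18291/(-31345) - 345138/219732 = 18291*(-1/31345) - 345138*1/219732 = -18291/31345 - 57523/36622 = -2472911437/1147916590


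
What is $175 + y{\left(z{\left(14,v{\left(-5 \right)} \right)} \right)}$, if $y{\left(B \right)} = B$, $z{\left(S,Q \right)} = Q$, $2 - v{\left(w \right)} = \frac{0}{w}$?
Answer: $177$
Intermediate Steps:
$v{\left(w \right)} = 2$ ($v{\left(w \right)} = 2 - \frac{0}{w} = 2 - 0 = 2 + 0 = 2$)
$175 + y{\left(z{\left(14,v{\left(-5 \right)} \right)} \right)} = 175 + 2 = 177$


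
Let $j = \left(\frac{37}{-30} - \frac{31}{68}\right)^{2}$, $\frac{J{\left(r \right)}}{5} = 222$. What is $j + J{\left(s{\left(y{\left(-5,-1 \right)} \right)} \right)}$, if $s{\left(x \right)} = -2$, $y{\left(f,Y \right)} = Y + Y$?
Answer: $\frac{1157812729}{1040400} \approx 1112.9$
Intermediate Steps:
$y{\left(f,Y \right)} = 2 Y$
$J{\left(r \right)} = 1110$ ($J{\left(r \right)} = 5 \cdot 222 = 1110$)
$j = \frac{2968729}{1040400}$ ($j = \left(37 \left(- \frac{1}{30}\right) - \frac{31}{68}\right)^{2} = \left(- \frac{37}{30} - \frac{31}{68}\right)^{2} = \left(- \frac{1723}{1020}\right)^{2} = \frac{2968729}{1040400} \approx 2.8535$)
$j + J{\left(s{\left(y{\left(-5,-1 \right)} \right)} \right)} = \frac{2968729}{1040400} + 1110 = \frac{1157812729}{1040400}$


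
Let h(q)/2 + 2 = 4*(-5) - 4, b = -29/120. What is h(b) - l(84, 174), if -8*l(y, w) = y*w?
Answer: 1775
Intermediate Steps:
l(y, w) = -w*y/8 (l(y, w) = -y*w/8 = -w*y/8)
b = -29/120 (b = -29*1/120 = -29/120 ≈ -0.24167)
h(q) = -52 (h(q) = -4 + 2*(4*(-5) - 4) = -4 + 2*(-20 - 4) = -4 + 2*(-24) = -4 - 48 = -52)
h(b) - l(84, 174) = -52 - (-1)*174*84/8 = -52 - 1*(-1827) = -52 + 1827 = 1775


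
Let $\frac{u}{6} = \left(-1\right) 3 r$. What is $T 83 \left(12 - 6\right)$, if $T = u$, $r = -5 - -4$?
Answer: $8964$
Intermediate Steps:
$r = -1$ ($r = -5 + 4 = -1$)
$u = 18$ ($u = 6 \left(-1\right) 3 \left(-1\right) = 6 \left(\left(-3\right) \left(-1\right)\right) = 6 \cdot 3 = 18$)
$T = 18$
$T 83 \left(12 - 6\right) = 18 \cdot 83 \left(12 - 6\right) = 1494 \left(12 - 6\right) = 1494 \cdot 6 = 8964$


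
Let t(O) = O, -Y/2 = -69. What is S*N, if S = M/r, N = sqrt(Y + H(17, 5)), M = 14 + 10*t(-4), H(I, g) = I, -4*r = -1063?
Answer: -104*sqrt(155)/1063 ≈ -1.2181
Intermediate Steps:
r = 1063/4 (r = -1/4*(-1063) = 1063/4 ≈ 265.75)
Y = 138 (Y = -2*(-69) = 138)
M = -26 (M = 14 + 10*(-4) = 14 - 40 = -26)
N = sqrt(155) (N = sqrt(138 + 17) = sqrt(155) ≈ 12.450)
S = -104/1063 (S = -26/1063/4 = -26*4/1063 = -104/1063 ≈ -0.097836)
S*N = -104*sqrt(155)/1063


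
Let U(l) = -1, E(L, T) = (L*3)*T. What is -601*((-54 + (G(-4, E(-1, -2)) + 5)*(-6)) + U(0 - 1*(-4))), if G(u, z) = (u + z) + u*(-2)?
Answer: 87145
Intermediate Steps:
E(L, T) = 3*L*T (E(L, T) = (3*L)*T = 3*L*T)
G(u, z) = z - u (G(u, z) = (u + z) - 2*u = z - u)
-601*((-54 + (G(-4, E(-1, -2)) + 5)*(-6)) + U(0 - 1*(-4))) = -601*((-54 + ((3*(-1)*(-2) - 1*(-4)) + 5)*(-6)) - 1) = -601*((-54 + ((6 + 4) + 5)*(-6)) - 1) = -601*((-54 + (10 + 5)*(-6)) - 1) = -601*((-54 + 15*(-6)) - 1) = -601*((-54 - 90) - 1) = -601*(-144 - 1) = -601*(-145) = 87145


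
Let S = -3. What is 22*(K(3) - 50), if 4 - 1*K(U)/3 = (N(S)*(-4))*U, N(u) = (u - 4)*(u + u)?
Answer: 32428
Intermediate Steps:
N(u) = 2*u*(-4 + u) (N(u) = (-4 + u)*(2*u) = 2*u*(-4 + u))
K(U) = 12 + 504*U (K(U) = 12 - 3*(2*(-3)*(-4 - 3))*(-4)*U = 12 - 3*(2*(-3)*(-7))*(-4)*U = 12 - 3*42*(-4)*U = 12 - (-504)*U = 12 + 504*U)
22*(K(3) - 50) = 22*((12 + 504*3) - 50) = 22*((12 + 1512) - 50) = 22*(1524 - 50) = 22*1474 = 32428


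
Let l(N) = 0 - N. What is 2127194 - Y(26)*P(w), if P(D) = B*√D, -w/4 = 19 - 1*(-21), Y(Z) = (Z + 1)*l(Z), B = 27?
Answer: 2127194 + 75816*I*√10 ≈ 2.1272e+6 + 2.3975e+5*I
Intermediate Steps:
l(N) = -N
Y(Z) = -Z*(1 + Z) (Y(Z) = (Z + 1)*(-Z) = (1 + Z)*(-Z) = -Z*(1 + Z))
w = -160 (w = -4*(19 - 1*(-21)) = -4*(19 + 21) = -4*40 = -160)
P(D) = 27*√D
2127194 - Y(26)*P(w) = 2127194 - (-1*26*(1 + 26))*27*√(-160) = 2127194 - (-1*26*27)*27*(4*I*√10) = 2127194 - (-702)*108*I*√10 = 2127194 - (-75816)*I*√10 = 2127194 + 75816*I*√10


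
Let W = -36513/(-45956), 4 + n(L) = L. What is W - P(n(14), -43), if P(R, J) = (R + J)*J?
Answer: -65175051/45956 ≈ -1418.2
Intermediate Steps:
n(L) = -4 + L
W = 36513/45956 (W = -36513*(-1/45956) = 36513/45956 ≈ 0.79452)
P(R, J) = J*(J + R) (P(R, J) = (J + R)*J = J*(J + R))
W - P(n(14), -43) = 36513/45956 - (-43)*(-43 + (-4 + 14)) = 36513/45956 - (-43)*(-43 + 10) = 36513/45956 - (-43)*(-33) = 36513/45956 - 1*1419 = 36513/45956 - 1419 = -65175051/45956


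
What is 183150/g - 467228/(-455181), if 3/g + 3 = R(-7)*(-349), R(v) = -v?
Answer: -67971404455072/455181 ≈ -1.4933e+8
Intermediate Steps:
g = -3/2446 (g = 3/(-3 - 1*(-7)*(-349)) = 3/(-3 + 7*(-349)) = 3/(-3 - 2443) = 3/(-2446) = 3*(-1/2446) = -3/2446 ≈ -0.0012265)
183150/g - 467228/(-455181) = 183150/(-3/2446) - 467228/(-455181) = 183150*(-2446/3) - 467228*(-1/455181) = -149328300 + 467228/455181 = -67971404455072/455181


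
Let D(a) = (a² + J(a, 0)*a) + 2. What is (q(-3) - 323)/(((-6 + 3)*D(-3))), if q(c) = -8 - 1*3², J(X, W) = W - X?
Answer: 170/3 ≈ 56.667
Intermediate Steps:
D(a) = 2 (D(a) = (a² + (0 - a)*a) + 2 = (a² + (-a)*a) + 2 = (a² - a²) + 2 = 0 + 2 = 2)
q(c) = -17 (q(c) = -8 - 1*9 = -8 - 9 = -17)
(q(-3) - 323)/(((-6 + 3)*D(-3))) = (-17 - 323)/(((-6 + 3)*2)) = -340/((-3*2)) = -340/(-6) = -340*(-⅙) = 170/3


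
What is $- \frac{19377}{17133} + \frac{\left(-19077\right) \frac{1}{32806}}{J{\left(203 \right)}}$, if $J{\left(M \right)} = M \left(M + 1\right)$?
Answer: $- \frac{2925020457265}{2586249331064} \approx -1.131$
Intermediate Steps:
$J{\left(M \right)} = M \left(1 + M\right)$
$- \frac{19377}{17133} + \frac{\left(-19077\right) \frac{1}{32806}}{J{\left(203 \right)}} = - \frac{19377}{17133} + \frac{\left(-19077\right) \frac{1}{32806}}{203 \left(1 + 203\right)} = \left(-19377\right) \frac{1}{17133} + \frac{\left(-19077\right) \frac{1}{32806}}{203 \cdot 204} = - \frac{6459}{5711} - \frac{19077}{32806 \cdot 41412} = - \frac{6459}{5711} - \frac{6359}{452854024} = - \frac{2925020457265}{2586249331064}$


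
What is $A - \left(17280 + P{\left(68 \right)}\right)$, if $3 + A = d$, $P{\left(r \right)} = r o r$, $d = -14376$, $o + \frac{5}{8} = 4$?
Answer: $-47265$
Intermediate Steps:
$o = \frac{27}{8}$ ($o = - \frac{5}{8} + 4 = \frac{27}{8} \approx 3.375$)
$P{\left(r \right)} = \frac{27 r^{2}}{8}$ ($P{\left(r \right)} = r \frac{27}{8} r = \frac{27 r}{8} r = \frac{27 r^{2}}{8}$)
$A = -14379$ ($A = -3 - 14376 = -14379$)
$A - \left(17280 + P{\left(68 \right)}\right) = -14379 - \left(17280 + \frac{27 \cdot 68^{2}}{8}\right) = -14379 - \left(17280 + \frac{27}{8} \cdot 4624\right) = -14379 - 32886 = -47265$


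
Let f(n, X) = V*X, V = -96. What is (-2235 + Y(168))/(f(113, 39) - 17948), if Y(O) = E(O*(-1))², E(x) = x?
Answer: -25989/21692 ≈ -1.1981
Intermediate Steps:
f(n, X) = -96*X
Y(O) = O² (Y(O) = (O*(-1))² = (-O)² = O²)
(-2235 + Y(168))/(f(113, 39) - 17948) = (-2235 + 168²)/(-96*39 - 17948) = (-2235 + 28224)/(-3744 - 17948) = 25989/(-21692) = 25989*(-1/21692) = -25989/21692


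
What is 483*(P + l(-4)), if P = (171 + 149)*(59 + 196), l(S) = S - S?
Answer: 39412800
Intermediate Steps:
l(S) = 0
P = 81600 (P = 320*255 = 81600)
483*(P + l(-4)) = 483*(81600 + 0) = 483*81600 = 39412800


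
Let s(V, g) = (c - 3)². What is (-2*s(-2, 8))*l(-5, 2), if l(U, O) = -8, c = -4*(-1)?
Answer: 16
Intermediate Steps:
c = 4
s(V, g) = 1 (s(V, g) = (4 - 3)² = 1² = 1)
(-2*s(-2, 8))*l(-5, 2) = -2*1*(-8) = -2*(-8) = 16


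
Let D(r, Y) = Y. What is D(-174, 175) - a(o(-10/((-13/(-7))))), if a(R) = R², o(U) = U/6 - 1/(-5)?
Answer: 6635879/38025 ≈ 174.51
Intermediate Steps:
o(U) = ⅕ + U/6 (o(U) = U*(⅙) - 1*(-⅕) = U/6 + ⅕ = ⅕ + U/6)
D(-174, 175) - a(o(-10/((-13/(-7))))) = 175 - (⅕ + (-10/((-13/(-7))))/6)² = 175 - (⅕ + (-10/((-13*(-⅐))))/6)² = 175 - (⅕ + (-10/13/7)/6)² = 175 - (⅕ + (-10*7/13)/6)² = 175 - (⅕ + (⅙)*(-70/13))² = 175 - (⅕ - 35/39)² = 175 - (-136/195)² = 175 - 1*18496/38025 = 175 - 18496/38025 = 6635879/38025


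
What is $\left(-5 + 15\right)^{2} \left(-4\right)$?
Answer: $-400$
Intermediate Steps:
$\left(-5 + 15\right)^{2} \left(-4\right) = 10^{2} \left(-4\right) = 100 \left(-4\right) = -400$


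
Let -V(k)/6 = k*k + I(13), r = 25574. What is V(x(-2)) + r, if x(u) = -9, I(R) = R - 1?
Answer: 25016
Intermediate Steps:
I(R) = -1 + R
V(k) = -72 - 6*k² (V(k) = -6*(k*k + (-1 + 13)) = -6*(k² + 12) = -6*(12 + k²) = -72 - 6*k²)
V(x(-2)) + r = (-72 - 6*(-9)²) + 25574 = (-72 - 6*81) + 25574 = (-72 - 486) + 25574 = -558 + 25574 = 25016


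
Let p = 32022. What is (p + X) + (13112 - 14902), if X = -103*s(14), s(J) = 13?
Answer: 28893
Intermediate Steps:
X = -1339 (X = -103*13 = -1339)
(p + X) + (13112 - 14902) = (32022 - 1339) + (13112 - 14902) = 30683 - 1790 = 28893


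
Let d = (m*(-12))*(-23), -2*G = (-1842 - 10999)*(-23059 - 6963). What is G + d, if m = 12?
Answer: -192752939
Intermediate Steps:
G = -192756251 (G = -(-1842 - 10999)*(-23059 - 6963)/2 = -(-12841)*(-30022)/2 = -1/2*385512502 = -192756251)
d = 3312 (d = (12*(-12))*(-23) = -144*(-23) = 3312)
G + d = -192756251 + 3312 = -192752939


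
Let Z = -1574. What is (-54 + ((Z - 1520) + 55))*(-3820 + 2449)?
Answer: 4240503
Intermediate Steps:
(-54 + ((Z - 1520) + 55))*(-3820 + 2449) = (-54 + ((-1574 - 1520) + 55))*(-3820 + 2449) = (-54 + (-3094 + 55))*(-1371) = (-54 - 3039)*(-1371) = -3093*(-1371) = 4240503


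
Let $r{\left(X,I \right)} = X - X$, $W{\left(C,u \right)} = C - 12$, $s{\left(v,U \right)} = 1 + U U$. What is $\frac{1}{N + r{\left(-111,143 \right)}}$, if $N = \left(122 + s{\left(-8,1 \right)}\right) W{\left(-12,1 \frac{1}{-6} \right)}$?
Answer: $- \frac{1}{2976} \approx -0.00033602$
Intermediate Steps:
$s{\left(v,U \right)} = 1 + U^{2}$
$W{\left(C,u \right)} = -12 + C$
$r{\left(X,I \right)} = 0$
$N = -2976$ ($N = \left(122 + \left(1 + 1^{2}\right)\right) \left(-12 - 12\right) = \left(122 + \left(1 + 1\right)\right) \left(-24\right) = \left(122 + 2\right) \left(-24\right) = 124 \left(-24\right) = -2976$)
$\frac{1}{N + r{\left(-111,143 \right)}} = \frac{1}{-2976 + 0} = \frac{1}{-2976} = - \frac{1}{2976}$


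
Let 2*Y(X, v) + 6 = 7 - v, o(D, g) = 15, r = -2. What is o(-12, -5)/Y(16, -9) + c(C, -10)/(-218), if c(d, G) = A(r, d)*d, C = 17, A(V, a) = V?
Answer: 344/109 ≈ 3.1560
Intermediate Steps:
Y(X, v) = ½ - v/2 (Y(X, v) = -3 + (7 - v)/2 = -3 + (7/2 - v/2) = ½ - v/2)
c(d, G) = -2*d
o(-12, -5)/Y(16, -9) + c(C, -10)/(-218) = 15/(½ - ½*(-9)) - 2*17/(-218) = 15/(½ + 9/2) - 34*(-1/218) = 15/5 + 17/109 = 15*(⅕) + 17/109 = 3 + 17/109 = 344/109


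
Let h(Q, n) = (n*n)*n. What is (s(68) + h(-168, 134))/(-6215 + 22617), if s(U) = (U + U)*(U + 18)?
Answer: 1208900/8201 ≈ 147.41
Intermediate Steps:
h(Q, n) = n³ (h(Q, n) = n²*n = n³)
s(U) = 2*U*(18 + U) (s(U) = (2*U)*(18 + U) = 2*U*(18 + U))
(s(68) + h(-168, 134))/(-6215 + 22617) = (2*68*(18 + 68) + 134³)/(-6215 + 22617) = (2*68*86 + 2406104)/16402 = (11696 + 2406104)*(1/16402) = 2417800*(1/16402) = 1208900/8201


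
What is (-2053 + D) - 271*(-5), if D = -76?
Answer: -774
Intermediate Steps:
(-2053 + D) - 271*(-5) = (-2053 - 76) - 271*(-5) = -2129 + 1355 = -774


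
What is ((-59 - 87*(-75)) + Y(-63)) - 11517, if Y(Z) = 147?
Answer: -4904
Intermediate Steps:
((-59 - 87*(-75)) + Y(-63)) - 11517 = ((-59 - 87*(-75)) + 147) - 11517 = ((-59 + 6525) + 147) - 11517 = (6466 + 147) - 11517 = 6613 - 11517 = -4904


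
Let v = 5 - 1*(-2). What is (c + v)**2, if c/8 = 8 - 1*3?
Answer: 2209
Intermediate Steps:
v = 7 (v = 5 + 2 = 7)
c = 40 (c = 8*(8 - 1*3) = 8*(8 - 3) = 8*5 = 40)
(c + v)**2 = (40 + 7)**2 = 47**2 = 2209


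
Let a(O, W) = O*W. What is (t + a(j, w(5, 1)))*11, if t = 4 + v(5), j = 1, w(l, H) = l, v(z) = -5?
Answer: 44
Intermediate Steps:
t = -1 (t = 4 - 5 = -1)
(t + a(j, w(5, 1)))*11 = (-1 + 1*5)*11 = (-1 + 5)*11 = 4*11 = 44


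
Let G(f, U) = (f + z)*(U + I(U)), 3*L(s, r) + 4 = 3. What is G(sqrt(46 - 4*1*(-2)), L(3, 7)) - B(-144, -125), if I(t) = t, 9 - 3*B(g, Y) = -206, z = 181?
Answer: -577/3 - 2*sqrt(6) ≈ -197.23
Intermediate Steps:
B(g, Y) = 215/3 (B(g, Y) = 3 - 1/3*(-206) = 3 + 206/3 = 215/3)
L(s, r) = -1/3 (L(s, r) = -4/3 + (1/3)*3 = -4/3 + 1 = -1/3)
G(f, U) = 2*U*(181 + f) (G(f, U) = (f + 181)*(U + U) = (181 + f)*(2*U) = 2*U*(181 + f))
G(sqrt(46 - 4*1*(-2)), L(3, 7)) - B(-144, -125) = 2*(-1/3)*(181 + sqrt(46 - 4*1*(-2))) - 1*215/3 = 2*(-1/3)*(181 + sqrt(46 - 4*(-2))) - 215/3 = 2*(-1/3)*(181 + sqrt(46 + 8)) - 215/3 = 2*(-1/3)*(181 + sqrt(54)) - 215/3 = 2*(-1/3)*(181 + 3*sqrt(6)) - 215/3 = (-362/3 - 2*sqrt(6)) - 215/3 = -577/3 - 2*sqrt(6)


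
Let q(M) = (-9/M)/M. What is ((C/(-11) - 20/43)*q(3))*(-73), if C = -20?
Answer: 46720/473 ≈ 98.774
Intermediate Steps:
q(M) = -9/M**2
((C/(-11) - 20/43)*q(3))*(-73) = ((-20/(-11) - 20/43)*(-9/3**2))*(-73) = ((-20*(-1/11) - 20*1/43)*(-9*1/9))*(-73) = ((20/11 - 20/43)*(-1))*(-73) = ((640/473)*(-1))*(-73) = -640/473*(-73) = 46720/473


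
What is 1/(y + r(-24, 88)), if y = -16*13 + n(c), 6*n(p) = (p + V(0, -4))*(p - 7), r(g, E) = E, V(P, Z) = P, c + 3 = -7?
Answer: -3/275 ≈ -0.010909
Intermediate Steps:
c = -10 (c = -3 - 7 = -10)
n(p) = p*(-7 + p)/6 (n(p) = ((p + 0)*(p - 7))/6 = (p*(-7 + p))/6 = p*(-7 + p)/6)
y = -539/3 (y = -16*13 + (⅙)*(-10)*(-7 - 10) = -208 + (⅙)*(-10)*(-17) = -208 + 85/3 = -539/3 ≈ -179.67)
1/(y + r(-24, 88)) = 1/(-539/3 + 88) = 1/(-275/3) = -3/275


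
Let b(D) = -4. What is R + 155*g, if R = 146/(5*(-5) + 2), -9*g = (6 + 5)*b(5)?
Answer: 155546/207 ≈ 751.43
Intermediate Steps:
g = 44/9 (g = -(6 + 5)*(-4)/9 = -11*(-4)/9 = -⅑*(-44) = 44/9 ≈ 4.8889)
R = -146/23 (R = 146/(-25 + 2) = 146/(-23) = 146*(-1/23) = -146/23 ≈ -6.3478)
R + 155*g = -146/23 + 155*(44/9) = -146/23 + 6820/9 = 155546/207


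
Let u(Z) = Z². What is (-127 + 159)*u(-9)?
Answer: 2592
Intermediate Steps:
(-127 + 159)*u(-9) = (-127 + 159)*(-9)² = 32*81 = 2592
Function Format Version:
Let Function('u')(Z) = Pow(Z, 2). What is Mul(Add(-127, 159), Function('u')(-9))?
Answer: 2592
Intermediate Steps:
Mul(Add(-127, 159), Function('u')(-9)) = Mul(Add(-127, 159), Pow(-9, 2)) = Mul(32, 81) = 2592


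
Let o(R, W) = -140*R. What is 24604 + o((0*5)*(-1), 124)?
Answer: 24604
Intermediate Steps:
24604 + o((0*5)*(-1), 124) = 24604 - 140*0*5*(-1) = 24604 - 0*(-1) = 24604 - 140*0 = 24604 + 0 = 24604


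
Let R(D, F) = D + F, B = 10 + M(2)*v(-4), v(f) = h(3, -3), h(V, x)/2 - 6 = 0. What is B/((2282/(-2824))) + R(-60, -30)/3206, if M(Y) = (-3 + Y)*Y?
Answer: 4519537/261289 ≈ 17.297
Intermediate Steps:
h(V, x) = 12 (h(V, x) = 12 + 2*0 = 12 + 0 = 12)
v(f) = 12
M(Y) = Y*(-3 + Y)
B = -14 (B = 10 + (2*(-3 + 2))*12 = 10 + (2*(-1))*12 = 10 - 2*12 = 10 - 24 = -14)
B/((2282/(-2824))) + R(-60, -30)/3206 = -14/(2282/(-2824)) + (-60 - 30)/3206 = -14/(2282*(-1/2824)) - 90*1/3206 = -14/(-1141/1412) - 45/1603 = -14*(-1412/1141) - 45/1603 = 2824/163 - 45/1603 = 4519537/261289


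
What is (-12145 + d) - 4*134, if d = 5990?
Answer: -6691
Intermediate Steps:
(-12145 + d) - 4*134 = (-12145 + 5990) - 4*134 = -6155 - 536 = -6691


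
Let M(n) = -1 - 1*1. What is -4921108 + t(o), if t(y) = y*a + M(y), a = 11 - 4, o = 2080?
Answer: -4906550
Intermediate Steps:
M(n) = -2 (M(n) = -1 - 1 = -2)
a = 7
t(y) = -2 + 7*y (t(y) = y*7 - 2 = 7*y - 2 = -2 + 7*y)
-4921108 + t(o) = -4921108 + (-2 + 7*2080) = -4921108 + (-2 + 14560) = -4921108 + 14558 = -4906550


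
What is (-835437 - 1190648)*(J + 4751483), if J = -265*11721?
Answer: -3333756728530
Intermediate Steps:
J = -3106065
(-835437 - 1190648)*(J + 4751483) = (-835437 - 1190648)*(-3106065 + 4751483) = -2026085*1645418 = -3333756728530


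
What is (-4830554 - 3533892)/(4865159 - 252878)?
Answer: -8364446/4612281 ≈ -1.8135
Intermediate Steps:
(-4830554 - 3533892)/(4865159 - 252878) = -8364446/4612281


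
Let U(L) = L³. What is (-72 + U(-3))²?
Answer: 9801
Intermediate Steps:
(-72 + U(-3))² = (-72 + (-3)³)² = (-72 - 27)² = (-99)² = 9801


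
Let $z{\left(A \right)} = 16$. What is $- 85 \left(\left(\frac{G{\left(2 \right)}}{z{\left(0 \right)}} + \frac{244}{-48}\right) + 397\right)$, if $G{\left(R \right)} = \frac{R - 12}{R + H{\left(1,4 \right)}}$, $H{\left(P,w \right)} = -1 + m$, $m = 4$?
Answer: $- \frac{799255}{24} \approx -33302.0$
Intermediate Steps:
$H{\left(P,w \right)} = 3$ ($H{\left(P,w \right)} = -1 + 4 = 3$)
$G{\left(R \right)} = \frac{-12 + R}{3 + R}$ ($G{\left(R \right)} = \frac{R - 12}{R + 3} = \frac{-12 + R}{3 + R}$)
$- 85 \left(\left(\frac{G{\left(2 \right)}}{z{\left(0 \right)}} + \frac{244}{-48}\right) + 397\right) = - 85 \left(\left(\frac{\frac{1}{3 + 2} \left(-12 + 2\right)}{16} + \frac{244}{-48}\right) + 397\right) = - 85 \left(\left(\frac{1}{5} \left(-10\right) \frac{1}{16} + 244 \left(- \frac{1}{48}\right)\right) + 397\right) = - 85 \left(\left(\frac{1}{5} \left(-10\right) \frac{1}{16} - \frac{61}{12}\right) + 397\right) = - 85 \left(\left(\left(-2\right) \frac{1}{16} - \frac{61}{12}\right) + 397\right) = - 85 \left(\left(- \frac{1}{8} - \frac{61}{12}\right) + 397\right) = - 85 \left(- \frac{125}{24} + 397\right) = \left(-85\right) \frac{9403}{24} = - \frac{799255}{24}$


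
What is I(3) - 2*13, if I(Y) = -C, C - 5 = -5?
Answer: -26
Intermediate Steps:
C = 0 (C = 5 - 5 = 0)
I(Y) = 0 (I(Y) = -1*0 = 0)
I(3) - 2*13 = 0 - 2*13 = 0 - 26 = -26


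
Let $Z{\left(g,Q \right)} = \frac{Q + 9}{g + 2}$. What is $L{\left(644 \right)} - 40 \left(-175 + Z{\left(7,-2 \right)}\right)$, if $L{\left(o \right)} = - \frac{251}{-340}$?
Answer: $\frac{21327059}{3060} \approx 6969.6$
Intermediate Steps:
$Z{\left(g,Q \right)} = \frac{9 + Q}{2 + g}$
$L{\left(o \right)} = \frac{251}{340}$ ($L{\left(o \right)} = \left(-251\right) \left(- \frac{1}{340}\right) = \frac{251}{340}$)
$L{\left(644 \right)} - 40 \left(-175 + Z{\left(7,-2 \right)}\right) = \frac{251}{340} - 40 \left(-175 + \frac{9 - 2}{2 + 7}\right) = \frac{251}{340} - 40 \left(-175 + \frac{1}{9} \cdot 7\right) = \frac{251}{340} - 40 \left(-175 + \frac{7}{9}\right) = \frac{251}{340} - 40 \left(- \frac{1568}{9}\right) = \frac{251}{340} - - \frac{62720}{9} = \frac{251}{340} + \frac{62720}{9} = \frac{21327059}{3060}$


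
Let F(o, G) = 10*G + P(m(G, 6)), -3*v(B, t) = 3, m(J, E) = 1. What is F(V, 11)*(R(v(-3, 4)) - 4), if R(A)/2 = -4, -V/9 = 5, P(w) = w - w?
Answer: -1320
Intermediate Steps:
P(w) = 0
v(B, t) = -1 (v(B, t) = -⅓*3 = -1)
V = -45 (V = -9*5 = -45)
F(o, G) = 10*G (F(o, G) = 10*G + 0 = 10*G)
R(A) = -8 (R(A) = 2*(-4) = -8)
F(V, 11)*(R(v(-3, 4)) - 4) = (10*11)*(-8 - 4) = 110*(-12) = -1320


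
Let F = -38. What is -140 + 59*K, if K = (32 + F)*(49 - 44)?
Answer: -1910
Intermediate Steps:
K = -30 (K = (32 - 38)*(49 - 44) = -6*5 = -30)
-140 + 59*K = -140 + 59*(-30) = -140 - 1770 = -1910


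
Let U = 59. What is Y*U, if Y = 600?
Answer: 35400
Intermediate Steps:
Y*U = 600*59 = 35400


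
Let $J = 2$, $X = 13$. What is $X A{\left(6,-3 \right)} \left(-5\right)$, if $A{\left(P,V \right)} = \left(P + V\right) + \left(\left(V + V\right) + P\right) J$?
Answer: $-195$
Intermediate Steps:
$A{\left(P,V \right)} = 3 P + 5 V$ ($A{\left(P,V \right)} = \left(P + V\right) + \left(\left(V + V\right) + P\right) 2 = \left(P + V\right) + \left(2 V + P\right) 2 = \left(P + V\right) + \left(P + 2 V\right) 2 = \left(P + V\right) + \left(2 P + 4 V\right) = 3 P + 5 V$)
$X A{\left(6,-3 \right)} \left(-5\right) = 13 \left(3 \cdot 6 + 5 \left(-3\right)\right) \left(-5\right) = 13 \left(18 - 15\right) \left(-5\right) = 13 \cdot 3 \left(-5\right) = 39 \left(-5\right) = -195$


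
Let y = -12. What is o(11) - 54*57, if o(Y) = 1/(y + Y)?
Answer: -3079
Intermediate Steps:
o(Y) = 1/(-12 + Y)
o(11) - 54*57 = 1/(-12 + 11) - 54*57 = 1/(-1) - 3078 = -1 - 3078 = -3079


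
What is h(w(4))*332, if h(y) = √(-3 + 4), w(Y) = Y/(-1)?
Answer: 332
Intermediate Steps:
w(Y) = -Y (w(Y) = Y*(-1) = -Y)
h(y) = 1 (h(y) = √1 = 1)
h(w(4))*332 = 1*332 = 332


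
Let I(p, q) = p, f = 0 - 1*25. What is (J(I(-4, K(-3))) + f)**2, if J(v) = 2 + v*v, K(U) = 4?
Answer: 49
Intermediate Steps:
f = -25 (f = 0 - 25 = -25)
J(v) = 2 + v**2
(J(I(-4, K(-3))) + f)**2 = ((2 + (-4)**2) - 25)**2 = ((2 + 16) - 25)**2 = (18 - 25)**2 = (-7)**2 = 49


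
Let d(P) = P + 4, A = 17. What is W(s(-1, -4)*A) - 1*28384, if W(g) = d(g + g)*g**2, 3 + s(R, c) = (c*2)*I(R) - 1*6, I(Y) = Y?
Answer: -37054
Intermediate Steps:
s(R, c) = -9 + 2*R*c (s(R, c) = -3 + ((c*2)*R - 1*6) = -3 + ((2*c)*R - 6) = -3 + (2*R*c - 6) = -3 + (-6 + 2*R*c) = -9 + 2*R*c)
d(P) = 4 + P
W(g) = g**2*(4 + 2*g) (W(g) = (4 + (g + g))*g**2 = (4 + 2*g)*g**2 = g**2*(4 + 2*g))
W(s(-1, -4)*A) - 1*28384 = 2*((-9 + 2*(-1)*(-4))*17)**2*(2 + (-9 + 2*(-1)*(-4))*17) - 1*28384 = 2*((-9 + 8)*17)**2*(2 + (-9 + 8)*17) - 28384 = 2*(-1*17)**2*(2 - 1*17) - 28384 = 2*(-17)**2*(2 - 17) - 28384 = 2*289*(-15) - 28384 = -8670 - 28384 = -37054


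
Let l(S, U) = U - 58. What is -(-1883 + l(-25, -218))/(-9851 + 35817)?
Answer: 2159/25966 ≈ 0.083147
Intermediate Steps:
l(S, U) = -58 + U
-(-1883 + l(-25, -218))/(-9851 + 35817) = -(-1883 + (-58 - 218))/(-9851 + 35817) = -(-1883 - 276)/25966 = -(-2159)/25966 = -1*(-2159/25966) = 2159/25966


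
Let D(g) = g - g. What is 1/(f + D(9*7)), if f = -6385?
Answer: -1/6385 ≈ -0.00015662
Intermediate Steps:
D(g) = 0
1/(f + D(9*7)) = 1/(-6385 + 0) = 1/(-6385) = -1/6385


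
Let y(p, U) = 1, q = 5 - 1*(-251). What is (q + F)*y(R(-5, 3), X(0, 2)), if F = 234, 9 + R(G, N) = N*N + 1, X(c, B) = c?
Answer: 490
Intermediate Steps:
R(G, N) = -8 + N**2 (R(G, N) = -9 + (N*N + 1) = -9 + (N**2 + 1) = -9 + (1 + N**2) = -8 + N**2)
q = 256 (q = 5 + 251 = 256)
(q + F)*y(R(-5, 3), X(0, 2)) = (256 + 234)*1 = 490*1 = 490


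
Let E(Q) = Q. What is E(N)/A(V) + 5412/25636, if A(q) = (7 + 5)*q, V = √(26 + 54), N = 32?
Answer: 1353/6409 + 2*√5/15 ≈ 0.50925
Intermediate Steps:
V = 4*√5 (V = √80 = 4*√5 ≈ 8.9443)
A(q) = 12*q
E(N)/A(V) + 5412/25636 = 32/((12*(4*√5))) + 5412/25636 = 32/((48*√5)) + 5412*(1/25636) = 32*(√5/240) + 1353/6409 = 2*√5/15 + 1353/6409 = 1353/6409 + 2*√5/15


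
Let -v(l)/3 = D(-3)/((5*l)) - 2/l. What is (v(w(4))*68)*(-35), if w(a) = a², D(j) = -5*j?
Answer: 1785/4 ≈ 446.25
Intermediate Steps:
v(l) = -3/l (v(l) = -3*((-5*(-3))/((5*l)) - 2/l) = -3*(15*(1/(5*l)) - 2/l) = -3*(3/l - 2/l) = -3/l)
(v(w(4))*68)*(-35) = (-3/(4²)*68)*(-35) = (-3/16*68)*(-35) = (-3*1/16*68)*(-35) = -3/16*68*(-35) = -51/4*(-35) = 1785/4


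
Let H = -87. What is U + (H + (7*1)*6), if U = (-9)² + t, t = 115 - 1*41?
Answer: 110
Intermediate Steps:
t = 74 (t = 115 - 41 = 74)
U = 155 (U = (-9)² + 74 = 81 + 74 = 155)
U + (H + (7*1)*6) = 155 + (-87 + (7*1)*6) = 155 + (-87 + 7*6) = 155 + (-87 + 42) = 155 - 45 = 110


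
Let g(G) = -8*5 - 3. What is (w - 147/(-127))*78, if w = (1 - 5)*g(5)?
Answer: 1715298/127 ≈ 13506.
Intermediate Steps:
g(G) = -43 (g(G) = -2*20 - 3 = -40 - 3 = -43)
w = 172 (w = (1 - 5)*(-43) = -4*(-43) = 172)
(w - 147/(-127))*78 = (172 - 147/(-127))*78 = (172 - 147*(-1/127))*78 = (172 + 147/127)*78 = (21991/127)*78 = 1715298/127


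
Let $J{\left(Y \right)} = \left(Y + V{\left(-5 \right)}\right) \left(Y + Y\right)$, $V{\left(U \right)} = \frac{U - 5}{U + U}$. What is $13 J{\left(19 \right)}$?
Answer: $9880$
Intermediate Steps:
$V{\left(U \right)} = \frac{-5 + U}{2 U}$
$J{\left(Y \right)} = 2 Y \left(1 + Y\right)$ ($J{\left(Y \right)} = \left(Y + \frac{-5 - 5}{2 \left(-5\right)}\right) \left(Y + Y\right) = \left(Y + \frac{1}{2} \left(- \frac{1}{5}\right) \left(-10\right)\right) 2 Y = \left(Y + 1\right) 2 Y = \left(1 + Y\right) 2 Y = 2 Y \left(1 + Y\right)$)
$13 J{\left(19 \right)} = 13 \cdot 2 \cdot 19 \left(1 + 19\right) = 13 \cdot 2 \cdot 19 \cdot 20 = 13 \cdot 760 = 9880$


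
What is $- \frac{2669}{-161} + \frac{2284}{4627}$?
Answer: $\frac{1816741}{106421} \approx 17.071$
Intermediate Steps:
$- \frac{2669}{-161} + \frac{2284}{4627} = \left(-2669\right) \left(- \frac{1}{161}\right) + 2284 \cdot \frac{1}{4627} = \frac{2669}{161} + \frac{2284}{4627} = \frac{1816741}{106421}$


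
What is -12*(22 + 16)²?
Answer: -17328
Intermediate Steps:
-12*(22 + 16)² = -12*38² = -12*1444 = -17328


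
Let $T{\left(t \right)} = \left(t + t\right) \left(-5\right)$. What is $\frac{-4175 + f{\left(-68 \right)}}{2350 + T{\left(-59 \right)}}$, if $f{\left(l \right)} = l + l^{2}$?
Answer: $\frac{127}{980} \approx 0.12959$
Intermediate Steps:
$T{\left(t \right)} = - 10 t$ ($T{\left(t \right)} = 2 t \left(-5\right) = - 10 t$)
$\frac{-4175 + f{\left(-68 \right)}}{2350 + T{\left(-59 \right)}} = \frac{-4175 - 68 \left(1 - 68\right)}{2350 - -590} = \frac{-4175 - -4556}{2350 + 590} = \frac{-4175 + 4556}{2940} = 381 \cdot \frac{1}{2940} = \frac{127}{980}$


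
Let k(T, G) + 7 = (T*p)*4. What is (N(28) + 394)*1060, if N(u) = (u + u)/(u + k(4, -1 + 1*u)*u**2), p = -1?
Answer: 268540400/643 ≈ 4.1764e+5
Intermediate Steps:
k(T, G) = -7 - 4*T (k(T, G) = -7 + (T*(-1))*4 = -7 - T*4 = -7 - 4*T)
N(u) = 2*u/(u - 23*u**2) (N(u) = (u + u)/(u + (-7 - 4*4)*u**2) = (2*u)/(u + (-7 - 16)*u**2) = (2*u)/(u - 23*u**2) = 2*u/(u - 23*u**2))
(N(28) + 394)*1060 = (-2/(-1 + 23*28) + 394)*1060 = (-2/(-1 + 644) + 394)*1060 = (-2/643 + 394)*1060 = (253340/643)*1060 = 268540400/643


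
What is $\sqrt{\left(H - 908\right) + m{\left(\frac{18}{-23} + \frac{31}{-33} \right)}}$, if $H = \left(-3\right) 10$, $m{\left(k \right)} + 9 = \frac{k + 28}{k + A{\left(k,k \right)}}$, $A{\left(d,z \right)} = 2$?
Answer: $\frac{4 i \sqrt{2372062}}{211} \approx 29.197 i$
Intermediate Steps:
$m{\left(k \right)} = -9 + \frac{28 + k}{2 + k}$ ($m{\left(k \right)} = -9 + \frac{k + 28}{k + 2} = -9 + \frac{28 + k}{2 + k}$)
$H = -30$
$\sqrt{\left(H - 908\right) + m{\left(\frac{18}{-23} + \frac{31}{-33} \right)}} = \sqrt{\left(-30 - 908\right) + \frac{2 \left(5 - 4 \left(\frac{18}{-23} + \frac{31}{-33}\right)\right)}{2 + \left(\frac{18}{-23} + \frac{31}{-33}\right)}} = \sqrt{-938 + \frac{2 \left(5 - 4 \left(18 \left(- \frac{1}{23}\right) + 31 \left(- \frac{1}{33}\right)\right)\right)}{2 + \left(18 \left(- \frac{1}{23}\right) + 31 \left(- \frac{1}{33}\right)\right)}} = \sqrt{-938 + \frac{2 \left(5 - 4 \left(- \frac{18}{23} - \frac{31}{33}\right)\right)}{2 - \frac{1307}{759}}} = \sqrt{-938 + \frac{2 \left(5 - - \frac{5228}{759}\right)}{2 - \frac{1307}{759}}} = \sqrt{-938 + \frac{2 \left(5 + \frac{5228}{759}\right)}{\frac{211}{759}}} = \sqrt{-938 + 2 \cdot \frac{759}{211} \cdot \frac{9023}{759}} = \sqrt{-938 + \frac{18046}{211}} = \sqrt{- \frac{179872}{211}} = \frac{4 i \sqrt{2372062}}{211}$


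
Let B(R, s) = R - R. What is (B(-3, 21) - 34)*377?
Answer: -12818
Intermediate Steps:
B(R, s) = 0
(B(-3, 21) - 34)*377 = (0 - 34)*377 = -34*377 = -12818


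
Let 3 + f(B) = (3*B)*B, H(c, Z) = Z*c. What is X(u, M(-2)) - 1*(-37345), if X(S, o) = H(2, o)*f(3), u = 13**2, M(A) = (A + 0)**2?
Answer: 37537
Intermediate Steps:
M(A) = A**2
u = 169
f(B) = -3 + 3*B**2 (f(B) = -3 + (3*B)*B = -3 + 3*B**2)
X(S, o) = 48*o (X(S, o) = (o*2)*(-3 + 3*3**2) = (2*o)*(-3 + 3*9) = (2*o)*(-3 + 27) = (2*o)*24 = 48*o)
X(u, M(-2)) - 1*(-37345) = 48*(-2)**2 - 1*(-37345) = 48*4 + 37345 = 192 + 37345 = 37537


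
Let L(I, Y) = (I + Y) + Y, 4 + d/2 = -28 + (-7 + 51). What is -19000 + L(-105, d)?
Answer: -19057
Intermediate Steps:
d = 24 (d = -8 + 2*(-28 + (-7 + 51)) = -8 + 2*(-28 + 44) = -8 + 2*16 = -8 + 32 = 24)
L(I, Y) = I + 2*Y
-19000 + L(-105, d) = -19000 + (-105 + 2*24) = -19000 + (-105 + 48) = -19000 - 57 = -19057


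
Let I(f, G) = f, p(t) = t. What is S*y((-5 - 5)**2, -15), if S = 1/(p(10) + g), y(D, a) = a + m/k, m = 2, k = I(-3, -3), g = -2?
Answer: -47/24 ≈ -1.9583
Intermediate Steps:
k = -3
y(D, a) = -2/3 + a (y(D, a) = a + 2/(-3) = a + 2*(-1/3) = a - 2/3 = -2/3 + a)
S = 1/8 (S = 1/(10 - 2) = 1/8 ≈ 0.12500)
S*y((-5 - 5)**2, -15) = (-2/3 - 15)/8 = (1/8)*(-47/3) = -47/24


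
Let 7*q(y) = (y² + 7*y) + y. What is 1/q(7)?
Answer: 1/15 ≈ 0.066667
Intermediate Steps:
q(y) = y²/7 + 8*y/7 (q(y) = ((y² + 7*y) + y)/7 = (y² + 8*y)/7 = y²/7 + 8*y/7)
1/q(7) = 1/((⅐)*7*(8 + 7)) = 1/((⅐)*7*15) = 1/15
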